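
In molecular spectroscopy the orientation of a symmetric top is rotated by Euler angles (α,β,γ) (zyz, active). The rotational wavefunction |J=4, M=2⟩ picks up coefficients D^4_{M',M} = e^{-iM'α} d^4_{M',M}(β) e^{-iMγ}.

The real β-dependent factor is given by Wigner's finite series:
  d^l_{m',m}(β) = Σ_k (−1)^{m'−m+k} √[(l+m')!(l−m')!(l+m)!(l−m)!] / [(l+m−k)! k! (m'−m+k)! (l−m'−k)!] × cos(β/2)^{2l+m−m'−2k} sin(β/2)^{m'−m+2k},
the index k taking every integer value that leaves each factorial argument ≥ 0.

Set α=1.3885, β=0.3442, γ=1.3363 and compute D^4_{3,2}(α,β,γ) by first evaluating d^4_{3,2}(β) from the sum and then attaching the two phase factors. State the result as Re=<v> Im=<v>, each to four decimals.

Split into d^4_{3,2}(β=0.3442) × two z-phases.
Half-angle: c=0.985227, s=0.171252. N=√(5040·1·720·2)=2693.993318
k: max(0,(2)−(3))=0 … min(4+(2),4−(3))=1
  k=0: (−1)^1·2693.9933/(720)·0.9852^7·0.1713^1 = -0.577370
  k=1: (−1)^2·2693.9933/(240)·0.9852^5·0.1713^3 = +0.052333
d^4_{3,2}(0.3442) = -0.577370 +0.052333 = -0.525037
Phases: e^{-i·(3)·1.3885}=-0.520032+0.854146i, e^{-i·(2)·1.3363}=-0.892024-0.451988i ⇒ D=-0.446253+0.276627i

Re=-0.4463 Im=0.2766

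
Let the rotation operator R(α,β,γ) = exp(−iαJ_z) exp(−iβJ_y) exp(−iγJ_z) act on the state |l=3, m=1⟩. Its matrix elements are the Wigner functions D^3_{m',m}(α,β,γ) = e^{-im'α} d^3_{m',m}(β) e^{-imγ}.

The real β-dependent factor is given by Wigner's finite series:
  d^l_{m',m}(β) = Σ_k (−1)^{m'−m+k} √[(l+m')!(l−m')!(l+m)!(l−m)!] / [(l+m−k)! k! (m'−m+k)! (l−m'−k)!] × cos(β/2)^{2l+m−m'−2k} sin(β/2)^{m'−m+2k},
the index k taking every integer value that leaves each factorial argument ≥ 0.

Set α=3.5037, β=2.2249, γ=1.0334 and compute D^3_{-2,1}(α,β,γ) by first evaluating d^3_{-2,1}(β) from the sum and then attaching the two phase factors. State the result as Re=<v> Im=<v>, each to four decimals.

Re=-0.3967 Im=0.1267

D^3_{-2,1}(3.5037,2.2249,1.0334) = e^{-i·-2·3.5037}·d^3_{-2,1}(2.2249)·e^{-i·1·1.0334}. Compute d first:
Half-angle: c=0.442466, s=0.896785. N=√(1·120·24·2)=75.894664
The bounds max(0,m−m')=3 and min(l+m,l−m')=4 give 2 terms
  k=3: (−1)^0·75.8947/(12)·0.4425^3·0.8968^3 = +0.395125
  k=4: (−1)^1·75.8947/(24)·0.4425^1·0.8968^5 = -0.811563
d^3_{-2,1}(2.2249) = +0.395125 -0.811563 = -0.416438
D = (+0.749020+0.662547i)·(-0.416438)·(+0.511901-0.859044i) = -0.396691+0.126715i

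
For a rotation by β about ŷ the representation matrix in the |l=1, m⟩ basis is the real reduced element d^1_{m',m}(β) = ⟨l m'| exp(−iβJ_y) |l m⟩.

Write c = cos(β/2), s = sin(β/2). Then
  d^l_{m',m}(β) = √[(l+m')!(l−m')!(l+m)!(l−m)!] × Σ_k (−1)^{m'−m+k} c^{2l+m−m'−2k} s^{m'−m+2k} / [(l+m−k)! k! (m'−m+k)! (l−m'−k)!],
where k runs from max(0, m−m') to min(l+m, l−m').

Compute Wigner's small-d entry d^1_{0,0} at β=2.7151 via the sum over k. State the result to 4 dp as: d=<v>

d=-0.9104

d^1_{0,0}(β=2.7151) via Wigner's sum:
With c≡cos(β/2)=0.211634 and s≡sin(β/2)=0.977349, N=[1·1·1·1]^{1/2}=1.000000
The bounds max(0,m−m')=0 and min(l+m,l−m')=1 give 2 terms
  k=0: (−1)^0·1.0000/(1)·0.2116^2·0.9773^0 = +0.044789
  k=1: (−1)^1·1.0000/(1)·0.2116^0·0.9773^2 = -0.955211
d^1_{0,0}(2.7151) = +0.044789 -0.955211 = -0.910422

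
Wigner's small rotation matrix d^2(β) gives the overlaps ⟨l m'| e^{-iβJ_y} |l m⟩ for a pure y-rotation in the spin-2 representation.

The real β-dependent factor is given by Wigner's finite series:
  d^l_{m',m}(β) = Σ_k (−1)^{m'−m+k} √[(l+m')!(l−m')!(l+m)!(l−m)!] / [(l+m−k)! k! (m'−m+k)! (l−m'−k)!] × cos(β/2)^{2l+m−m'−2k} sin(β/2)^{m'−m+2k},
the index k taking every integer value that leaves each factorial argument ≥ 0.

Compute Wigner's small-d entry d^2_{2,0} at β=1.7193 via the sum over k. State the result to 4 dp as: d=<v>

d^2_{2,0}(β=1.7193) via Wigner's sum:
Half-angle: c=0.652703, s=0.757614. N=√(24·1·2·2)=9.797959
k: max(0,(0)−(2))=0 … min(2+(0),2−(2))=0
  k=0: (−1)^2·9.7980/(4)·0.6527^2·0.7576^2 = +0.598967
d^2_{2,0}(1.7193) = +0.598967

d=0.5990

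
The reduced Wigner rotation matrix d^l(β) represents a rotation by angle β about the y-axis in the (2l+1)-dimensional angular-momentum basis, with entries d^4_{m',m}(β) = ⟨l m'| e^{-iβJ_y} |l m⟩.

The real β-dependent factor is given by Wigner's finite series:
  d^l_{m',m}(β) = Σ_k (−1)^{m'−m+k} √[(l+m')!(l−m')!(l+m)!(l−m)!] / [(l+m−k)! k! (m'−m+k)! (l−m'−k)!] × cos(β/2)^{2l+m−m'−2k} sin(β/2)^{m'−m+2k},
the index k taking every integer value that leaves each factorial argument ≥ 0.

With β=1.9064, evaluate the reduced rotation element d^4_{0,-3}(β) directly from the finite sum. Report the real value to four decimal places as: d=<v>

d^4_{0,-3}(β=1.9064) via Wigner's sum:
c=cos(1.9064/2)=0.579077, s=sin(1.9064/2)=0.815273; N=√[24·24·1·5040]=1703.830978
Admissible k: 0..1 (factorial args all ≥0)
  k=0: (−1)^3·1703.8310/(144)·0.5791^5·0.8153^3 = -0.417499
  k=1: (−1)^4·1703.8310/(144)·0.5791^3·0.8153^5 = +0.827538
d^4_{0,-3}(1.9064) = -0.417499 +0.827538 = +0.410039

d=0.4100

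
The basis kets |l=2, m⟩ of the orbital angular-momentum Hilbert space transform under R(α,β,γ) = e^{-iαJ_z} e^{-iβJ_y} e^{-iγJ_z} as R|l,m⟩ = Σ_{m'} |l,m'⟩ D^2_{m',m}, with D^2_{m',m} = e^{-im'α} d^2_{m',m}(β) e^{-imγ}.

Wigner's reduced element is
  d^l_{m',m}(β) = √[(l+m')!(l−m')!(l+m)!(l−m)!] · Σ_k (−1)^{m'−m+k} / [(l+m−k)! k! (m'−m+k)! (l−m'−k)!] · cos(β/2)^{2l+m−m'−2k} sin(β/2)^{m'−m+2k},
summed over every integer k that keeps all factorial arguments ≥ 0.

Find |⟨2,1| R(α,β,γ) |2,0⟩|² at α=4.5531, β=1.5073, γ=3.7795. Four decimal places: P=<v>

D^2_{1,0}(4.5531,1.5073,3.7795) = e^{-i·1·4.5531}·d^2_{1,0}(1.5073)·e^{-i·0·3.7795}. Compute d first:
c=cos(1.5073/2)=0.729196, s=sin(1.5073/2)=0.684305; N=√[6·1·2·2]=4.898979
The bounds max(0,m−m')=0 and min(l+m,l−m')=1 give 2 terms
  k=0: (−1)^1·4.8990/(2)·0.7292^3·0.6843^1 = -0.649917
  k=1: (−1)^2·4.8990/(2)·0.7292^1·0.6843^3 = +0.572359
d^2_{1,0}(1.5073) = -0.649917 +0.572359 = -0.077558
|D^2_{1,0}|² = |d^2_{1,0}(β)|² = (-0.077558)² = 0.006015 (the z-rotation phases have unit modulus)

P=0.0060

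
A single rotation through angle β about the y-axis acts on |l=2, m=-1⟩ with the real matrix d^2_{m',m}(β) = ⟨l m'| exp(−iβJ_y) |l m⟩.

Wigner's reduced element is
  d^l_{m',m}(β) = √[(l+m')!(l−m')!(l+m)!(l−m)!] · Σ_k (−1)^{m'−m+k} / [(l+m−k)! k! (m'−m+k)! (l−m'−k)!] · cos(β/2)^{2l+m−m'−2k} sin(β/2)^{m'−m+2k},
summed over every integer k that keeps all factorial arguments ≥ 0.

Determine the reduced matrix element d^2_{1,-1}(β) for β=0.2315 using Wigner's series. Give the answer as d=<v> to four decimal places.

d^2_{1,-1}(β=0.2315) via Wigner's sum:
c=cos(0.2315/2)=0.993308, s=sin(0.2315/2)=0.115492; N=√[6·1·1·6]=6.000000
The bounds max(0,m−m')=0 and min(l+m,l−m')=1 give 2 terms
  k=0: (−1)^2·6.0000/(2)·0.9933^2·0.1155^2 = +0.039481
  k=1: (−1)^3·6.0000/(6)·0.9933^0·0.1155^4 = -0.000178
d^2_{1,-1}(0.2315) = +0.039481 -0.000178 = +0.039303

d=0.0393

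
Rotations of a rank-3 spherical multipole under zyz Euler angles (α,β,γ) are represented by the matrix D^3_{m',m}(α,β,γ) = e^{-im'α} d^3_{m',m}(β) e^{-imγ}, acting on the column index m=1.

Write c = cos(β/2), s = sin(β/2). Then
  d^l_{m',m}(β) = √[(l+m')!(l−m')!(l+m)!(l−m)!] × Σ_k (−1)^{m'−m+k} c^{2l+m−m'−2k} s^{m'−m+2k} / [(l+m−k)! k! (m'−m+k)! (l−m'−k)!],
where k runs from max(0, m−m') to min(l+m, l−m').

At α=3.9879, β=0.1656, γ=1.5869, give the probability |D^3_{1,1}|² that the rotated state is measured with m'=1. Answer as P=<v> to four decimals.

First d^3_{1,1}(β=0.1656), then the phase factors e^{-i(1)α} and e^{-i(1)γ}:
Half-angle: c=0.996574, s=0.082705. N=√(24·2·24·2)=48.000000
k∈{0,1,2} keeps every argument non-negative
  k=0: (−1)^0·48.0000/(48)·0.9966^6·0.0827^0 = +0.979619
  k=1: (−1)^1·48.0000/(6)·0.9966^4·0.0827^2 = -0.053975
  k=2: (−1)^2·48.0000/(8)·0.9966^2·0.0827^4 = +0.000279
d^3_{1,1}(0.1656) = +0.979619 -0.053975 +0.000279 = +0.925923
|D^3_{1,1}|² = |d^3_{1,1}(β)|² = (+0.925923)² = 0.857333 (the z-rotation phases have unit modulus)

P=0.8573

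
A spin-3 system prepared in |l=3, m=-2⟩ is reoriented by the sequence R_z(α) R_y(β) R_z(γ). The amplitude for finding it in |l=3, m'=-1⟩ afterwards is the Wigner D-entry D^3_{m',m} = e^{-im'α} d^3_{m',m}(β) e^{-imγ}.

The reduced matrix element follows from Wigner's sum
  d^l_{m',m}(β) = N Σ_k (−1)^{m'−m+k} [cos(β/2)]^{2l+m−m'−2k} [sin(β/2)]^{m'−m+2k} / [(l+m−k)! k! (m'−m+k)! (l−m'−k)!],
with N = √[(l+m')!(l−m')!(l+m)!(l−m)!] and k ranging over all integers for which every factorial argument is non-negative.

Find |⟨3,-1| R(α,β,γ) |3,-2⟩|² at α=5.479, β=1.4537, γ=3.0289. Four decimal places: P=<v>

P=0.0811

D^3_{-1,-2}(5.479,1.4537,3.0289) = e^{-i·-1·5.479}·d^3_{-1,-2}(1.4537)·e^{-i·-2·3.0289}. Compute d first:
Half-angle: c=0.747271, s=0.664519. N=√(2·24·1·120)=75.894664
Admissible k: 0..1 (factorial args all ≥0)
  k=0: (−1)^1·75.8947/(24)·0.7473^5·0.6645^1 = -0.489665
  k=1: (−1)^2·75.8947/(12)·0.7473^3·0.6645^3 = +0.774439
d^3_{-1,-2}(1.4537) = -0.489665 +0.774439 = +0.284774
|D^3_{-1,-2}|² = |d^3_{-1,-2}(β)|² = (+0.284774)² = 0.081096 (the z-rotation phases have unit modulus)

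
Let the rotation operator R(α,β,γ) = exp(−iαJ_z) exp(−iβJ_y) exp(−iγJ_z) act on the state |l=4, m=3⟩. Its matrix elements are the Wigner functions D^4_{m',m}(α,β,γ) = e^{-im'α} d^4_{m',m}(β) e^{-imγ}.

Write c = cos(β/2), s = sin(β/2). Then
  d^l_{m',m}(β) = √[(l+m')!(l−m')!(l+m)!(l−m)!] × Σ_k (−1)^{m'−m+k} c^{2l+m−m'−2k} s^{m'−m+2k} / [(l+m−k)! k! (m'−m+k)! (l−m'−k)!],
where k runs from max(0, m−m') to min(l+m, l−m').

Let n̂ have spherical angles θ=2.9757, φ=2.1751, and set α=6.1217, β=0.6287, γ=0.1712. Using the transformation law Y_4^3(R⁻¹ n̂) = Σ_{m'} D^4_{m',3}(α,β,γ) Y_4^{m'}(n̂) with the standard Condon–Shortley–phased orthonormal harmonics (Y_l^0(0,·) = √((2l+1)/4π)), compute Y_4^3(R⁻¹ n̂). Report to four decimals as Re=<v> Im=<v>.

Need the full column D^4_{m',3} for m'=−4..4 at α=6.1217, β=0.6287, γ=0.1712.
cos(β/2)=0.950998, sin(β/2)=0.309198
d^4_{-4,3}: single k=7 term ⇒ +0.000727;  D = +0.000291-0.000666i
d^4_{-3,3}: k∈[6..7] ⇒ +0.005532 -0.000084 = +0.005448;  D = +0.002953-0.004579i
d^4_{-2,3}: k∈[5..6] ⇒ +0.027284 -0.000961 = +0.026323;  D = +0.017637-0.019541i
d^4_{-1,3}: k∈[4..5] ⇒ +0.098898 -0.006273 = +0.092625;  D = +0.072308-0.057887i
d^4_{0,3}: k∈[3..4] ⇒ +0.272065 -0.028760 = +0.243305;  D = +0.211914-0.119540i
d^4_{1,3}: k∈[2..3] ⇒ +0.561334 -0.098898 = +0.462436;  D = +0.434064-0.159487i
d^4_{2,3}: k∈[1..2] ⇒ +0.813874 -0.258104 = +0.555770;  D = +0.545703-0.105306i
d^4_{3,3}: k∈[0..1] ⇒ +0.669014 -0.495050 = +0.173964;  D = +0.173890-0.005069i
d^4_{4,3}: single k=0 term ⇒ -0.615231;  D = -0.609851-0.081183i
Y_4^{m'}(θ=2.9757,φ=2.1751) and Σ D·Y over m':
  (+0.0003-0.0007i)·(-0.0002-0.0002i)  (+0.0030-0.0046i)·(-0.0054+0.0013i)  (+0.0176-0.0195i)·(-0.0188+0.0496i)  (+0.0723-0.0579i)·(+0.1668+0.2415i)  (+0.2119-0.1195i)·(+0.7337+0.0000i)  (+0.4341-0.1595i)·(-0.1668+0.2415i)  (+0.5457-0.1053i)·(-0.0188-0.0496i)  (+0.1739-0.0051i)·(+0.0054+0.0013i)  (-0.6099-0.0812i)·(-0.0002+0.0002i)
Y_4^3(R⁻¹ n̂) = +0.133920+0.027835i

Re=0.1339 Im=0.0278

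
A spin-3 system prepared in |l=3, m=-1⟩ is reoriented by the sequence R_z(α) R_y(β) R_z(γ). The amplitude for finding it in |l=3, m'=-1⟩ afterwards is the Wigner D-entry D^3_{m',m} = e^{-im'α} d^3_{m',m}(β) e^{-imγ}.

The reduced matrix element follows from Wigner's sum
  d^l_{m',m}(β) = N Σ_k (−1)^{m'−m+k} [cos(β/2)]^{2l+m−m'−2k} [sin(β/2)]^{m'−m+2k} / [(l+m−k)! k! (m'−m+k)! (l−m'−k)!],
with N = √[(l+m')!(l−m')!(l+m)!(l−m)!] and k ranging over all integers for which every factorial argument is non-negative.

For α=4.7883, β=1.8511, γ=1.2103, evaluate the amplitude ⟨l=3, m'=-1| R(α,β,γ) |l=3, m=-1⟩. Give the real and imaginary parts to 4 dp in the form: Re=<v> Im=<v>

Re=0.2529 Im=-0.0740

First d^3_{-1,-1}(β=1.8511), then the phase factors e^{-i(-1)α} and e^{-i(-1)γ}:
With c≡cos(β/2)=0.601395 and s≡sin(β/2)=0.798952, N=[2·24·2·24]^{1/2}=48.000000
The bounds max(0,m−m')=0 and min(l+m,l−m')=2 give 3 terms
  k=0: (−1)^0·48.0000/(48)·0.6014^6·0.7990^0 = +0.047311
  k=1: (−1)^1·48.0000/(6)·0.6014^4·0.7990^2 = -0.667992
  k=2: (−1)^2·48.0000/(8)·0.6014^2·0.7990^4 = +0.884206
d^3_{-1,-1}(1.8511) = +0.047311 -0.667992 +0.884206 = +0.263525
Attach z-rotation phases: D = e^{-i(-1)(4.7883)}·(+0.263525)·e^{-i(-1)(1.2103)} = +0.252925-0.073987i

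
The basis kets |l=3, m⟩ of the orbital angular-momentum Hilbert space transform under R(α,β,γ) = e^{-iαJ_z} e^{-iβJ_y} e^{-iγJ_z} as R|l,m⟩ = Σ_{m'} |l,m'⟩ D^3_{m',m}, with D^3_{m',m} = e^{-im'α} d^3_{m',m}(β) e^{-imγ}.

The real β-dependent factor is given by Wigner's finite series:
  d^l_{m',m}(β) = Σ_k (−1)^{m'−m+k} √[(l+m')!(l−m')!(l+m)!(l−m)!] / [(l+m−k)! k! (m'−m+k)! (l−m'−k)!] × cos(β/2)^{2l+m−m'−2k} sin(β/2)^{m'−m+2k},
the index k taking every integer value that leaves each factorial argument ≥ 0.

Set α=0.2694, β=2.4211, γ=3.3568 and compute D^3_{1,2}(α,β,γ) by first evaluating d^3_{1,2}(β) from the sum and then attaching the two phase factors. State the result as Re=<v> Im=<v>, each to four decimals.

Re=-0.1613 Im=0.1359

D^3_{1,2}(0.2694,2.4211,3.3568) = e^{-i·1·0.2694}·d^3_{1,2}(2.4211)·e^{-i·2·3.3568}. Compute d first:
With c≡cos(β/2)=0.352505 and s≡sin(β/2)=0.935810, N=[24·2·120·1]^{1/2}=75.894664
k∈{1,2} keeps every argument non-negative
  k=1: (−1)^0·75.8947/(24)·0.3525^5·0.9358^1 = +0.016107
  k=2: (−1)^1·75.8947/(12)·0.3525^3·0.9358^3 = -0.227032
d^3_{1,2}(2.4211) = +0.016107 -0.227032 = -0.210926
Attach z-rotation phases: D = e^{-i(1)(0.2694)}·(-0.210926)·e^{-i(2)(3.3568)} = -0.161350+0.135852i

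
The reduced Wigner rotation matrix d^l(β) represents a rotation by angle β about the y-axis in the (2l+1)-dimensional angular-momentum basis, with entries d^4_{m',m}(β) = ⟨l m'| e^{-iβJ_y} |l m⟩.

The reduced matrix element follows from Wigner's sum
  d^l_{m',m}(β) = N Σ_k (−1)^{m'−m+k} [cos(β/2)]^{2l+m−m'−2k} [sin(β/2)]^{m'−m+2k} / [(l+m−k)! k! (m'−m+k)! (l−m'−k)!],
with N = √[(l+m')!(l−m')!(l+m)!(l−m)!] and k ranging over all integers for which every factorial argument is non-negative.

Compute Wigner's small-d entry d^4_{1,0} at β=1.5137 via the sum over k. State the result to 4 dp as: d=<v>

d^4_{1,0}(β=1.5137) via Wigner's sum:
Half-angle: c=0.727003, s=0.686635. N=√(120·6·24·24)=643.987578
k: max(0,(0)−(1))=0 … min(4+(0),4−(1))=3
  k=0: (−1)^1·643.9876/(144)·0.7270^7·0.6866^1 = -0.329604
  k=1: (−1)^2·643.9876/(24)·0.7270^5·0.6866^3 = +1.764100
  k=2: (−1)^3·643.9876/(24)·0.7270^3·0.6866^5 = -1.573631
  k=3: (−1)^4·643.9876/(144)·0.7270^1·0.6866^7 = +0.233955
d^4_{1,0}(1.5137) = -0.329604 +1.764100 -1.573631 +0.233955 = +0.094819

d=0.0948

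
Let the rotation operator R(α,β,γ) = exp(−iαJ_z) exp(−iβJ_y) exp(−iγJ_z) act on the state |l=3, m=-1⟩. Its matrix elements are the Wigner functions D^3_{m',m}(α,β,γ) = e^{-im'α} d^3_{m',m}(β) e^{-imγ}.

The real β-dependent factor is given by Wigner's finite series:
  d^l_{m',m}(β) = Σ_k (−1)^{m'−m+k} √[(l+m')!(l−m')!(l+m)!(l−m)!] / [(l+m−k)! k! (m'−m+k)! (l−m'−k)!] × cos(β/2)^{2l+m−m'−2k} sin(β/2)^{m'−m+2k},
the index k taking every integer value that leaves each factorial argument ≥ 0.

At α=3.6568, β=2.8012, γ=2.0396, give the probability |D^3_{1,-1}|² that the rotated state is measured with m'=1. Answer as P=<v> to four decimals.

Split into d^3_{1,-1}(β=2.8012) × two z-phases.
c=cos(2.8012/2)=0.169376, s=sin(2.8012/2)=0.985552; N=√[24·2·2·24]=48.000000
Admissible k: 0..2 (factorial args all ≥0)
  k=0: (−1)^2·48.0000/(8)·0.1694^4·0.9856^2 = +0.004796
  k=1: (−1)^3·48.0000/(6)·0.1694^2·0.9856^4 = -0.216526
  k=2: (−1)^4·48.0000/(48)·0.1694^0·0.9856^6 = +0.916381
d^3_{1,-1}(2.8012) = +0.004796 -0.216526 +0.916381 = +0.704651
|D^3_{1,-1}|² = |d^3_{1,-1}(β)|² = (+0.704651)² = 0.496533 (the z-rotation phases have unit modulus)

P=0.4965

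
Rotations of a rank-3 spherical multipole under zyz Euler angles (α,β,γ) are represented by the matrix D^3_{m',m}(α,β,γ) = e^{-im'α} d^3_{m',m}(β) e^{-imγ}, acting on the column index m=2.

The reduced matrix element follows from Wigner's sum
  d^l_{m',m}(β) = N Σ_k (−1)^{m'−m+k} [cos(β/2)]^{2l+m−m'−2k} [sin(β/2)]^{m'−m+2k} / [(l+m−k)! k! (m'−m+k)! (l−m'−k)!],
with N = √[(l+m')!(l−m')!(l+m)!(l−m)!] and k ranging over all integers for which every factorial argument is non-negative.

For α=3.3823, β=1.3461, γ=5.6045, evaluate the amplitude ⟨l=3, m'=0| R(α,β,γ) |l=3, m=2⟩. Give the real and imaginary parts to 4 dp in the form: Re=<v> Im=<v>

D^3_{0,2}(3.3823,1.3461,5.6045) = e^{-i·0·3.3823}·d^3_{0,2}(1.3461)·e^{-i·2·5.6045}. Compute d first:
With c≡cos(β/2)=0.781924 and s≡sin(β/2)=0.623374, N=[6·6·120·1]^{1/2}=65.726707
Admissible k: 2..3 (factorial args all ≥0)
  k=2: (−1)^0·65.7267/(12)·0.7819^4·0.6234^2 = +0.795639
  k=3: (−1)^1·65.7267/(12)·0.7819^2·0.6234^4 = -0.505689
d^3_{0,2}(1.3461) = +0.795639 -0.505689 = +0.289949
Phases: e^{-i·(0)·3.3823}=+1.000000+0.000000i, e^{-i·(2)·5.6045}=+0.211809+0.977311i ⇒ D=+0.061414+0.283371i

Re=0.0614 Im=0.2834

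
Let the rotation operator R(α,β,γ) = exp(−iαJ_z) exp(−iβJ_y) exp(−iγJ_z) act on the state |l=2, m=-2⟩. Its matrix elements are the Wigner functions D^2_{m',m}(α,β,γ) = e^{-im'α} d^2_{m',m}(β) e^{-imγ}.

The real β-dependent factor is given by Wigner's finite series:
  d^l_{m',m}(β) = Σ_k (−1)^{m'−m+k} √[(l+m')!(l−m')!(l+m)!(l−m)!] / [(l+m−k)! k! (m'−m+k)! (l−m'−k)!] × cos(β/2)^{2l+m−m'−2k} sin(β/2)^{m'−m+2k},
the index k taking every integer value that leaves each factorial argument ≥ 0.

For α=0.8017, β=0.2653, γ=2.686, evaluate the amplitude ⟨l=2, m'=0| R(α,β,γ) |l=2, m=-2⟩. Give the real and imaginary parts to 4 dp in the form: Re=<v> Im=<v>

D^2_{0,-2}(0.8017,0.2653,2.686) = e^{-i·0·0.8017}·d^2_{0,-2}(0.2653)·e^{-i·-2·2.686}. Compute d first:
Half-angle: c=0.991215, s=0.132261. N=√(2·2·1·24)=9.797959
k: max(0,(-2)−(0))=0 … min(2+(-2),2−(0))=0
  k=0: (−1)^2·9.7980/(4)·0.9912^2·0.1323^2 = +0.042100
d^2_{0,-2}(0.2653) = +0.042100
Phases: e^{-i·(0)·0.8017}=+1.000000+0.000000i, e^{-i·(-2)·2.686}=+0.612810-0.790231i ⇒ D=+0.025799-0.033268i

Re=0.0258 Im=-0.0333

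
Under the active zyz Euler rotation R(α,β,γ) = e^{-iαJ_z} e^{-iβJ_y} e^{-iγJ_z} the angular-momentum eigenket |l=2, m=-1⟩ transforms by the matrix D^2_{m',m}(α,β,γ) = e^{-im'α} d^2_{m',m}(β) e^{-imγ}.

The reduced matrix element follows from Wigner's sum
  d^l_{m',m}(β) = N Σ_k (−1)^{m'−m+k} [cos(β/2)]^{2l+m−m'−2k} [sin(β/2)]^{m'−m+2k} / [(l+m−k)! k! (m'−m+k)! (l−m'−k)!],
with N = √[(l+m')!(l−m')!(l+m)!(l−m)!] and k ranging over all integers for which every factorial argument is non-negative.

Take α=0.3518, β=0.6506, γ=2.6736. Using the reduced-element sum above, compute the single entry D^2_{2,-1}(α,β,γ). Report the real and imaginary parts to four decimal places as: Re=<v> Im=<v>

Split into d^2_{2,-1}(β=0.6506) × two z-phases.
With c≡cos(β/2)=0.947555 and s≡sin(β/2)=0.319593, N=[24·1·1·6]^{1/2}=12.000000
Admissible k: 0..0 (factorial args all ≥0)
  k=0: (−1)^3·12.0000/(6)·0.9476^1·0.3196^3 = -0.061862
d^2_{2,-1}(0.6506) = -0.061862
D = (+0.762518-0.646967i)·(-0.061862)·(-0.892476+0.451096i) = +0.024045-0.056998i

Re=0.0240 Im=-0.0570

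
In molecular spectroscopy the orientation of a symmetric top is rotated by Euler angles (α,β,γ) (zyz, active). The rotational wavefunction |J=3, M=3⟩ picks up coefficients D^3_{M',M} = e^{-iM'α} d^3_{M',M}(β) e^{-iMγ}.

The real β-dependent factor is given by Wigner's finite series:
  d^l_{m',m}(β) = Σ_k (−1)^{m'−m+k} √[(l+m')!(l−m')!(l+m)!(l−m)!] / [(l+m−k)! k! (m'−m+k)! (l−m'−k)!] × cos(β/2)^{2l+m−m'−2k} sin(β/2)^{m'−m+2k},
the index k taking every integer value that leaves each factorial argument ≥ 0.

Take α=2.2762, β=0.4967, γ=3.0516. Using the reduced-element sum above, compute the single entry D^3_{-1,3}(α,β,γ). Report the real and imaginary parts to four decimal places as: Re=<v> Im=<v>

Re=0.0110 Im=-0.0075

D^3_{-1,3}(2.2762,0.4967,3.0516) = e^{-i·-1·2.2762}·d^3_{-1,3}(0.4967)·e^{-i·3·3.0516}. Compute d first:
Half-angle: c=0.969319, s=0.245805. N=√(2·24·720·1)=185.903201
The bounds max(0,m−m')=4 and min(l+m,l−m')=4 give 1 term
  k=4: (−1)^0·185.9032/(48)·0.9693^2·0.2458^4 = +0.013284
d^3_{-1,3}(0.4967) = +0.013284
Attach z-rotation phases: D = e^{-i(-1)(2.2762)}·(+0.013284)·e^{-i(3)(3.0516)} = +0.010998-0.007451i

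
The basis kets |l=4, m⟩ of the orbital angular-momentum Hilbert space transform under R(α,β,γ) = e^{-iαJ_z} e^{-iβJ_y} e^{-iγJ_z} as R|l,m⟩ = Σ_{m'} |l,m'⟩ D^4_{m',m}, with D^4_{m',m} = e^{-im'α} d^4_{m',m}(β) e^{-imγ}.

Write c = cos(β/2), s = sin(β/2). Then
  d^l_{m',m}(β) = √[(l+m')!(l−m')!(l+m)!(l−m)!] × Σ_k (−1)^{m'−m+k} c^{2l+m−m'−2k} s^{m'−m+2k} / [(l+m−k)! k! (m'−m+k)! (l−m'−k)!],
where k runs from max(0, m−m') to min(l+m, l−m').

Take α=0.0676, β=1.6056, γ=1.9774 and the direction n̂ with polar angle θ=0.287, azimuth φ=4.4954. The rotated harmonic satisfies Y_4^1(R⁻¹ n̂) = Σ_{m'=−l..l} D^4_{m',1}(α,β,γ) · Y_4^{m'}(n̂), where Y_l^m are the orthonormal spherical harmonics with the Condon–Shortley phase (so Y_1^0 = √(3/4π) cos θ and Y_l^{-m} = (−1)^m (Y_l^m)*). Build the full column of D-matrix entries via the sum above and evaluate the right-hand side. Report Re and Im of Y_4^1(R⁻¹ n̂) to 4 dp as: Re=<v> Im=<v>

Need the full column D^4_{m',1} for m'=−4..4 at α=0.0676, β=1.6056, γ=1.9774.
cos(β/2)=0.694695, sin(β/2)=0.719304
d^4_{-4,1}: single k=5 term ⇒ +0.483103;  D = -0.065597-0.478629i
d^4_{-3,1}: k∈[4..5] ⇒ +0.824796 -0.530560 = +0.294237;  D = -0.059552-0.288147i
d^4_{-2,1}: k∈[3..5] ⇒ +0.851578 -1.369468 +0.293642 = -0.224248;  D = +0.060117+0.216040i
d^4_{-1,1}: k∈[2..5] ⇒ +0.581556 -1.870462 +1.002663 -0.071664 = -0.357907;  D = +0.119021+0.337537i
d^4_{0,1}: k∈[1..4] ⇒ +0.251182 -1.615756 +1.732256 -0.309526 = +0.058156;  D = -0.023000-0.053414i
d^4_{1,1}: k∈[0..3] ⇒ +0.054244 -0.872334 +1.870462 -0.668442 = +0.383931;  D = -0.175314-0.341566i
d^4_{2,1}: k∈[0..2] ⇒ -0.238292 +1.277367 -0.912979 = +0.126096;  D = -0.065026-0.108037i
d^4_{3,1}: k∈[0..1] ⇒ +0.461596 -0.824796 = -0.363201;  D = +0.207888+0.297821i
d^4_{4,1}: single k=0 term ⇒ -0.450613;  D = +0.282291+0.351232i
Y_4^{m'}(θ=0.287,φ=4.4954) and Σ D·Y over m':
  (-0.0656-0.4786i)·(+0.0018+0.0022i)  (-0.0596-0.2881i)·(+0.0165-0.0217i)  (+0.0601+0.2160i)·(-0.1323-0.0613i)  (+0.1190+0.3375i)·(-0.0951+0.4314i)  (-0.0230-0.0534i)·(+0.5310+0.0000i)  (-0.1753-0.3416i)·(+0.0951+0.4314i)  (-0.0650-0.1080i)·(-0.1323+0.0613i)  (+0.2079+0.2978i)·(-0.0165-0.0217i)  (+0.2823+0.3512i)·(+0.0018-0.0022i)
Y_4^1(R⁻¹ n̂) = -0.019954-0.153056i

Re=-0.0200 Im=-0.1531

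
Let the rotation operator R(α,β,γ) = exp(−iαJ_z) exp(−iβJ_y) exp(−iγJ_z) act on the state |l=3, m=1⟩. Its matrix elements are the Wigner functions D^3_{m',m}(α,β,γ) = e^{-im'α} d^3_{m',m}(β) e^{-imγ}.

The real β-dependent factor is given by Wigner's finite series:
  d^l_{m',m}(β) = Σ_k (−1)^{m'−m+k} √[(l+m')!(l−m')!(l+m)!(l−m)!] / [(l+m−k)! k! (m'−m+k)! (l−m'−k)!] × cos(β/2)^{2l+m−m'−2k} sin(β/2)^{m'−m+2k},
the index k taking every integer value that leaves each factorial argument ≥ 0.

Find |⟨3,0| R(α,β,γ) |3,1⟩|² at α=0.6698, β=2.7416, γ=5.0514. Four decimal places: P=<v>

P=0.2988

First d^3_{0,1}(β=2.7416), then the phase factors e^{-i(0)α} and e^{-i(1)γ}:
c=cos(2.7416/2)=0.198666, s=sin(2.7416/2)=0.980067; N=√[6·6·24·2]=41.569219
Admissible k: 1..3 (factorial args all ≥0)
  k=1: (−1)^0·41.5692/(12)·0.1987^5·0.9801^1 = +0.001051
  k=2: (−1)^1·41.5692/(4)·0.1987^3·0.9801^3 = -0.076709
  k=3: (−1)^2·41.5692/(12)·0.1987^1·0.9801^5 = +0.622290
d^3_{0,1}(2.7416) = +0.001051 -0.076709 +0.622290 = +0.546632
|D^3_{0,1}|² = |d^3_{0,1}(β)|² = (+0.546632)² = 0.298806 (the z-rotation phases have unit modulus)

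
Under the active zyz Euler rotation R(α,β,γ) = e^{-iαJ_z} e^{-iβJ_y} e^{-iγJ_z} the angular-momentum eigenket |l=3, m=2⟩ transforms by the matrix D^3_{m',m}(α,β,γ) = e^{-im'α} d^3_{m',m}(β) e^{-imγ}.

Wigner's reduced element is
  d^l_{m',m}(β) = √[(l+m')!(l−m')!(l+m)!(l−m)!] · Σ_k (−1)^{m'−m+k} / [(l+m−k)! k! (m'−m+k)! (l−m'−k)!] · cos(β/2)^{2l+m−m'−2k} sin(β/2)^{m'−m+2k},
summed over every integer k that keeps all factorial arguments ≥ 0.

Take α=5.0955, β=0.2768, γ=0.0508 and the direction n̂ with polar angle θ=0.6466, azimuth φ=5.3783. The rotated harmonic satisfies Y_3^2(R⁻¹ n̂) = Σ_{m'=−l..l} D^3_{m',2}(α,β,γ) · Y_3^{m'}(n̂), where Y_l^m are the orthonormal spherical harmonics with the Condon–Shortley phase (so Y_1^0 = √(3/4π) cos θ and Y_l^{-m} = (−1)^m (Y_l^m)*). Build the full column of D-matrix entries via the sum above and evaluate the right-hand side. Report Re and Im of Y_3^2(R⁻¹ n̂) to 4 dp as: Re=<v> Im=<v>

Re=0.0921 Im=0.0988

Need the full column D^3_{m',2} for m'=−3..3 at α=5.0955, β=0.2768, γ=0.0508.
cos(β/2)=0.990438, sin(β/2)=0.137959
d^3_{-3,2}: single k=5 term ⇒ +0.000121;  D = -0.000105+0.000061i
d^3_{-2,2}: k∈[4..5] ⇒ +0.001777 -0.000007 = +0.001770;  D = -0.001393-0.001092i
d^3_{-1,2}: k∈[3..4] ⇒ +0.016135 -0.000157 = +0.015978;  D = +0.004439-0.015349i
d^3_{0,2}: k∈[2..3] ⇒ +0.100315 -0.001946 = +0.098369;  D = +0.097862-0.009977i
d^3_{1,2}: k∈[1..2] ⇒ +0.415801 -0.016135 = +0.399666;  D = +0.186225+0.353628i
d^3_{2,2}: k∈[0..1] ⇒ +0.943982 -0.091575 = +0.852407;  D = -0.551072+0.650321i
d^3_{3,2}: single k=0 term ⇒ -0.322078;  D = +0.305742+0.101273i
Y_3^{m'}(θ=0.6466,φ=5.3783) and Σ D·Y over m':
  (-0.0001+0.0001i)·(-0.0831+0.0378i)  (-0.0014-0.0011i)·(-0.0701+0.2877i)  (+0.0044-0.0153i)·(+0.2628+0.3346i)  (+0.0979-0.0100i)·(+0.0551+0.0000i)  (+0.1862+0.3536i)·(-0.2628+0.3346i)  (-0.5511+0.6503i)·(-0.0701-0.2877i)  (+0.3057+0.1013i)·(+0.0831+0.0378i)
Y_3^2(R⁻¹ n̂) = +0.092116+0.098832i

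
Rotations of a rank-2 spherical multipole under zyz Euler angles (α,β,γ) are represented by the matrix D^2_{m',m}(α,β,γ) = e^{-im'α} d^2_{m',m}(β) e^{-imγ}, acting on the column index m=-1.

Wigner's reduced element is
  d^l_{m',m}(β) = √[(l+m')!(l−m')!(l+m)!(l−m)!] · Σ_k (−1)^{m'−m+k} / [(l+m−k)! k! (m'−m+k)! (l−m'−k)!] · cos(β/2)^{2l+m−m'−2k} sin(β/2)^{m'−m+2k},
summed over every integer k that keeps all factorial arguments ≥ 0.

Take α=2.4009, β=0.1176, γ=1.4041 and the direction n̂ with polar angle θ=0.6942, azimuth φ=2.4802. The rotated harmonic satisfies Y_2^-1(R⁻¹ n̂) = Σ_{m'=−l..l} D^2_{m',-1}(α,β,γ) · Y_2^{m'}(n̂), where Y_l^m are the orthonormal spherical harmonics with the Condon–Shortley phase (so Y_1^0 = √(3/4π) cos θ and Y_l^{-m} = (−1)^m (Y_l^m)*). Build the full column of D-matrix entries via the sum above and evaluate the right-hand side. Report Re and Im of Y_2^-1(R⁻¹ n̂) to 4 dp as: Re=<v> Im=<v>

Need the full column D^2_{m',-1} for m'=−2..2 at α=2.4009, β=0.1176, γ=1.4041.
cos(β/2)=0.998272, sin(β/2)=0.058766
d^2_{-2,-1}: single k=1 term ⇒ +0.116924;  D = +0.116575-0.009028i
d^2_{-1,-1}: k∈[0..1] ⇒ +0.993105 -0.010325 = +0.982780;  D = -0.774331-0.605201i
d^2_{0,-1}: k∈[0..1] ⇒ -0.143202 +0.000496 = -0.142706;  D = -0.023679-0.140728i
d^2_{1,-1}: k∈[0..1] ⇒ +0.010325 -0.000012 = +0.010313;  D = +0.005600-0.008660i
d^2_{2,-1}: single k=0 term ⇒ -0.000405;  D = +0.000392-0.000103i
Y_2^{m'}(θ=0.6942,φ=2.4802) and Σ D·Y over m':
  (+0.1166-0.0090i)·(+0.0388+0.1533i)  (-0.7743-0.6052i)·(-0.2998-0.2333i)  (-0.0237-0.1407i)·(+0.2435+0.0000i)  (+0.0056-0.0087i)·(+0.2998-0.2333i)  (+0.0004-0.0001i)·(+0.0388-0.1533i)
Y_2^-1(R⁻¹ n̂) = +0.090713+0.341369i

Re=0.0907 Im=0.3414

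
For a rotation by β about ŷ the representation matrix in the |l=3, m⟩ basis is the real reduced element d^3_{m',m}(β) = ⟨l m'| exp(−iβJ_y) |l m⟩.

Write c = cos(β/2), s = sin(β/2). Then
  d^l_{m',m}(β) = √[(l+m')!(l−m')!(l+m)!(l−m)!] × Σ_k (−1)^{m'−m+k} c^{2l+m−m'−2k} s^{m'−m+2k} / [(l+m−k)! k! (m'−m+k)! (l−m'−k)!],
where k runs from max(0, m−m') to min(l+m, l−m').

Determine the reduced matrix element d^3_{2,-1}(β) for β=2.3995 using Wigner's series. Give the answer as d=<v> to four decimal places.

d=0.5620

d^3_{2,-1}(β=2.3995) via Wigner's sum:
Half-angle: c=0.362591, s=0.931948. N=√(120·1·2·24)=75.894664
The bounds max(0,m−m')=0 and min(l+m,l−m')=1 give 2 terms
  k=0: (−1)^3·75.8947/(12)·0.3626^3·0.9319^3 = -0.244037
  k=1: (−1)^4·75.8947/(24)·0.3626^1·0.9319^5 = +0.806076
d^3_{2,-1}(2.3995) = -0.244037 +0.806076 = +0.562039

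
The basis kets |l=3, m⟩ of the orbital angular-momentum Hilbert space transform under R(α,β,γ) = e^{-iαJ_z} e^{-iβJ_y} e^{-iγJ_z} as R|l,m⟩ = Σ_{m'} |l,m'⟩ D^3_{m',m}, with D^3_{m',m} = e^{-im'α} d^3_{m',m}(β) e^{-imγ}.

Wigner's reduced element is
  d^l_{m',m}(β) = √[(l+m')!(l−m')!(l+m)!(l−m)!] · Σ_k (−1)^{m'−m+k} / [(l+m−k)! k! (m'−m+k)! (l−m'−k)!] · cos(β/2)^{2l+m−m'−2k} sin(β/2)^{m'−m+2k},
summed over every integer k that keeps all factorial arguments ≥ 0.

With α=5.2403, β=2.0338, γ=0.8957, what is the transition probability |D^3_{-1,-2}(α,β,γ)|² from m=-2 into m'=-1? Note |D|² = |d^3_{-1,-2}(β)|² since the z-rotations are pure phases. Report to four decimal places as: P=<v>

D^3_{-1,-2}(5.2403,2.0338,0.8957) = e^{-i·-1·5.2403}·d^3_{-1,-2}(2.0338)·e^{-i·-2·0.8957}. Compute d first:
Half-angle: c=0.526005, s=0.850481. N=√(2·24·1·120)=75.894664
Admissible k: 0..1 (factorial args all ≥0)
  k=0: (−1)^1·75.8947/(24)·0.5260^5·0.8505^1 = -0.108296
  k=1: (−1)^2·75.8947/(12)·0.5260^3·0.8505^3 = +0.566232
d^3_{-1,-2}(2.0338) = -0.108296 +0.566232 = +0.457935
|D^3_{-1,-2}|² = |d^3_{-1,-2}(β)|² = (+0.457935)² = 0.209705 (the z-rotation phases have unit modulus)

P=0.2097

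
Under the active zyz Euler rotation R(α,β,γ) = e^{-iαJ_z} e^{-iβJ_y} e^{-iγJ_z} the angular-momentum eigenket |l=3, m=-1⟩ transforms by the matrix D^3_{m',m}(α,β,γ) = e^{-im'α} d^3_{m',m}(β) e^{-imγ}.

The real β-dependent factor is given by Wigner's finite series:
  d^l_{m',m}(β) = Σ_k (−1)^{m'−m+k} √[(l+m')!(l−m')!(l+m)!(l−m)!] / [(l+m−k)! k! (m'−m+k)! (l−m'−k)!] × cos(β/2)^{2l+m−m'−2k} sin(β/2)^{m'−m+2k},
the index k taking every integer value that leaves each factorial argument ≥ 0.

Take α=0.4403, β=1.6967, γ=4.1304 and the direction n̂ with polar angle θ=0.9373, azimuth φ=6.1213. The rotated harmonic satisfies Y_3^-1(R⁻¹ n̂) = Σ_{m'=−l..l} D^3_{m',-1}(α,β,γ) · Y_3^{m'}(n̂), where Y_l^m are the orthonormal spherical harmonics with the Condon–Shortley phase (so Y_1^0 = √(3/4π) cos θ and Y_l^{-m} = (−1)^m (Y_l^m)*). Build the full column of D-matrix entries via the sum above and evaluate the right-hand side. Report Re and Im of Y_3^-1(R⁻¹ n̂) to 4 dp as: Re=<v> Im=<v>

Re=0.1718 Im=0.0709

Need the full column D^3_{m',-1} for m'=−3..3 at α=0.4403, β=1.6967, γ=4.1304.
cos(β/2)=0.661222, sin(β/2)=0.750190
d^3_{-3,-1}: single k=2 term ⇒ +0.416656;  D = +0.280611-0.307993i
d^3_{-2,-1}: k∈[1..2] ⇒ +0.299852 -0.771945 = -0.472092;  D = -0.138886+0.451200i
d^3_{-1,-1}: k∈[0..2] ⇒ +0.083576 -0.860641 +0.830867 = +0.053803;  D = -0.007598-0.053264i
d^3_{0,-1}: k∈[0..2] ⇒ -0.328472 +1.268434 -0.544246 = +0.395716;  D = -0.217520-0.330570i
d^3_{1,-1}: k∈[0..2] ⇒ +0.645480 -1.107823 +0.178250 = -0.284093;  D = +0.242418+0.148130i
d^3_{2,-1}: k∈[0..1] ⇒ -0.771945 +0.496826 = -0.275118;  D = +0.273509+0.029712i
d^3_{3,-1}: single k=0 term ⇒ +0.536323;  D = -0.507019+0.174853i
Y_3^{m'}(θ=0.9373,φ=6.1213) and Σ D·Y over m':
  (+0.2806-0.3080i)·(+0.1932+0.1020i)  (-0.1389+0.4512i)·(+0.3726+0.1250i)  (-0.0076-0.0533i)·(+0.1933+0.0316i)  (-0.2175-0.3306i)·(-0.2757+0.0000i)  (+0.2424+0.1481i)·(-0.1933+0.0316i)  (+0.2735+0.0297i)·(+0.3726-0.1250i)  (-0.5070+0.1749i)·(-0.1932+0.1020i)
Y_3^-1(R⁻¹ n̂) = +0.171812+0.070856i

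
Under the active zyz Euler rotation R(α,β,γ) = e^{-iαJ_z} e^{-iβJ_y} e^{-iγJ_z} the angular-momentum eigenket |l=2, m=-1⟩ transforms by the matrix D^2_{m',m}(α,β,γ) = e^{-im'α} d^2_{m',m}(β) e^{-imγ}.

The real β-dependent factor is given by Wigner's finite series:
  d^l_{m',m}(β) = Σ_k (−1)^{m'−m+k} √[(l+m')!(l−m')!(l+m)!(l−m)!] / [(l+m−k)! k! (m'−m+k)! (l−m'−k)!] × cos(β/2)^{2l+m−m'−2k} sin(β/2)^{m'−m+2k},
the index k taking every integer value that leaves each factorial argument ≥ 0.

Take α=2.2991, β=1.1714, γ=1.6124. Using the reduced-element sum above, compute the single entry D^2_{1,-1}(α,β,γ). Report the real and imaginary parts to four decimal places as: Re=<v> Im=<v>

First d^2_{1,-1}(β=1.1714), then the phase factors e^{-i(1)α} and e^{-i(-1)γ}:
Half-angle: c=0.833325, s=0.552783. N=√(6·1·1·6)=6.000000
k∈{0,1} keeps every argument non-negative
  k=0: (−1)^2·6.0000/(2)·0.8333^2·0.5528^2 = +0.636590
  k=1: (−1)^3·6.0000/(6)·0.8333^0·0.5528^4 = -0.093372
d^2_{1,-1}(1.1714) = +0.636590 -0.093372 = +0.543217
Phases: e^{-i·(1)·2.2991}=-0.665605-0.746305i, e^{-i·(-1)·1.6124}=-0.041592+0.999135i ⇒ D=+0.420093-0.344394i

Re=0.4201 Im=-0.3444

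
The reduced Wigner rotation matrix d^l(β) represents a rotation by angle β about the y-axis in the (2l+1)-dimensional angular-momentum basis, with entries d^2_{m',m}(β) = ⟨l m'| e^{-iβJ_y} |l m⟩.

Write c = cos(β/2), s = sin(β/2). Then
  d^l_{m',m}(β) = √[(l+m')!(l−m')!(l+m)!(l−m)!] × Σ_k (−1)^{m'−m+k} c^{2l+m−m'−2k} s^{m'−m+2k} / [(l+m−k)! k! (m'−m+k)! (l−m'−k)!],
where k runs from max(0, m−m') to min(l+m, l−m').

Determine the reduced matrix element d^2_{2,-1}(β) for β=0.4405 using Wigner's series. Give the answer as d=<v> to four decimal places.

d^2_{2,-1}(β=0.4405) via Wigner's sum:
c=cos(0.4405/2)=0.975843, s=sin(0.4405/2)=0.218474; N=√[24·1·1·6]=12.000000
Admissible k: 0..0 (factorial args all ≥0)
  k=0: (−1)^3·12.0000/(6)·0.9758^1·0.2185^3 = -0.020352
d^2_{2,-1}(0.4405) = -0.020352

d=-0.0204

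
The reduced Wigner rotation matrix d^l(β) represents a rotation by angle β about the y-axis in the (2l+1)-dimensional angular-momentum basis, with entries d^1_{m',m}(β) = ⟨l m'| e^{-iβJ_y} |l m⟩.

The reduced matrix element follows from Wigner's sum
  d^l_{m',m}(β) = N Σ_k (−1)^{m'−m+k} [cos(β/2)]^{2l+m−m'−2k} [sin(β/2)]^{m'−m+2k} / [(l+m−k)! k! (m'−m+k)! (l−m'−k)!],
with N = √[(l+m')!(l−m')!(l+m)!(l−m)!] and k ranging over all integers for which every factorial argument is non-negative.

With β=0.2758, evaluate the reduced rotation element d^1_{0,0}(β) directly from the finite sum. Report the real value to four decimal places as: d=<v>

d=0.9622

d^1_{0,0}(β=0.2758) via Wigner's sum:
Half-angle: c=0.990507, s=0.137463. N=√(1·1·1·1)=1.000000
k: max(0,(0)−(0))=0 … min(1+(0),1−(0))=1
  k=0: (−1)^0·1.0000/(1)·0.9905^2·0.1375^0 = +0.981104
  k=1: (−1)^1·1.0000/(1)·0.9905^0·0.1375^2 = -0.018896
d^1_{0,0}(0.2758) = +0.981104 -0.018896 = +0.962208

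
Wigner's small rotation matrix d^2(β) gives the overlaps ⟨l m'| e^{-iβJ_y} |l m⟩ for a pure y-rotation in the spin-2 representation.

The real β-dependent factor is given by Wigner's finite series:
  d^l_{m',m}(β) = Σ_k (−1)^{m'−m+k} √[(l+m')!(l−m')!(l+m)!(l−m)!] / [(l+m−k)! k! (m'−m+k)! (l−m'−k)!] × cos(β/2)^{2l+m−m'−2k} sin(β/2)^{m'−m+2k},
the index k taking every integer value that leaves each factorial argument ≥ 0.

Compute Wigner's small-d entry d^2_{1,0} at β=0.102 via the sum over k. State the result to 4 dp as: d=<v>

d=-0.1241

d^2_{1,0}(β=0.102) via Wigner's sum:
Half-angle: c=0.998700, s=0.050978. N=√(6·1·2·2)=4.898979
Admissible k: 0..1 (factorial args all ≥0)
  k=0: (−1)^1·4.8990/(2)·0.9987^3·0.0510^1 = -0.124383
  k=1: (−1)^2·4.8990/(2)·0.9987^1·0.0510^3 = +0.000324
d^2_{1,0}(0.102) = -0.124383 +0.000324 = -0.124059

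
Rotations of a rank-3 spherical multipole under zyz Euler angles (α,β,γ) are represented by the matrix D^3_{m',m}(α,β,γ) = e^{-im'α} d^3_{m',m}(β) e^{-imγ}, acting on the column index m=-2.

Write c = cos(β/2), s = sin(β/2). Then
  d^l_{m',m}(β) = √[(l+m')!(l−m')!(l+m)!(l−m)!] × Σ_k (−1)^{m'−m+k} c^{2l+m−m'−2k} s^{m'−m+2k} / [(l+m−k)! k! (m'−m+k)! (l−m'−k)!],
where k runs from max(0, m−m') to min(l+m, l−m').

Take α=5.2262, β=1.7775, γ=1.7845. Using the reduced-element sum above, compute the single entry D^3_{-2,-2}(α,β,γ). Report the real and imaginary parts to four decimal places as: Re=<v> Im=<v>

Re=-0.0477 Im=-0.4103

Split into d^3_{-2,-2}(β=1.7775) × two z-phases.
With c≡cos(β/2)=0.630383 and s≡sin(β/2)=0.776284, N=[1·120·1·120]^{1/2}=120.000000
k∈{0,1} keeps every argument non-negative
  k=0: (−1)^0·120.0000/(120)·0.6304^6·0.7763^0 = +0.062752
  k=1: (−1)^1·120.0000/(24)·0.6304^4·0.7763^2 = -0.475805
d^3_{-2,-2}(1.7775) = +0.062752 -0.475805 = -0.413054
D = (-0.516856-0.856072i)·(-0.413054)·(-0.910043-0.414513i) = -0.047711-0.410289i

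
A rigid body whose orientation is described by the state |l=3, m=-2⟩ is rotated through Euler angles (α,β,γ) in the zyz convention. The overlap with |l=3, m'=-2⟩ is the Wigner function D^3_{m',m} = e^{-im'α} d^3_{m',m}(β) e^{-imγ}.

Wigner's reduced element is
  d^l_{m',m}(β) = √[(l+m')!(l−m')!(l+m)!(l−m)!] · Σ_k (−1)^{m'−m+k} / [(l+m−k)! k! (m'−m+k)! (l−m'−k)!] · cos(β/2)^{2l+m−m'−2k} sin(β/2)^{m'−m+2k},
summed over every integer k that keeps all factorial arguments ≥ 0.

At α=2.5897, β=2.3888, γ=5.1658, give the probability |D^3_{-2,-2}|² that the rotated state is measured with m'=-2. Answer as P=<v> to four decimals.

P=0.0058

Split into d^3_{-2,-2}(β=2.3888) × two z-phases.
With c≡cos(β/2)=0.367571 and s≡sin(β/2)=0.929995, N=[1·120·1·120]^{1/2}=120.000000
k∈{0,1} keeps every argument non-negative
  k=0: (−1)^0·120.0000/(120)·0.3676^6·0.9300^0 = +0.002466
  k=1: (−1)^1·120.0000/(24)·0.3676^4·0.9300^2 = -0.078940
d^3_{-2,-2}(2.3888) = +0.002466 -0.078940 = -0.076474
|D^3_{-2,-2}|² = |d^3_{-2,-2}(β)|² = (-0.076474)² = 0.005848 (the z-rotation phases have unit modulus)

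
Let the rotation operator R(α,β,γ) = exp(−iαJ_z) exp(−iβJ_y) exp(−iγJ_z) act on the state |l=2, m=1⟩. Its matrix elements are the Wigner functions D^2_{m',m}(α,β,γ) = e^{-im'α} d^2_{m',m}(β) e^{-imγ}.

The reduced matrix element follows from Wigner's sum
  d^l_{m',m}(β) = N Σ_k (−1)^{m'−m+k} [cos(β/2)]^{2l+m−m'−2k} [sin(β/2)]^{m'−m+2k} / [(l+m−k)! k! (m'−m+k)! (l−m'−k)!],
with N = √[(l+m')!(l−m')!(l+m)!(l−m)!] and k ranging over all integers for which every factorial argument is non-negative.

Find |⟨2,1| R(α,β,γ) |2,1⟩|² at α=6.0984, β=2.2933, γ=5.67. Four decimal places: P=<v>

D^2_{1,1}(6.0984,2.2933,5.67) = e^{-i·1·6.0984}·d^2_{1,1}(2.2933)·e^{-i·1·5.67}. Compute d first:
With c≡cos(β/2)=0.411543 and s≡sin(β/2)=0.911390, N=[6·1·6·1]^{1/2}=6.000000
Admissible k: 0..1 (factorial args all ≥0)
  k=0: (−1)^0·6.0000/(6)·0.4115^4·0.9114^0 = +0.028685
  k=1: (−1)^1·6.0000/(2)·0.4115^2·0.9114^2 = -0.422047
d^2_{1,1}(2.2933) = +0.028685 -0.422047 = -0.393361
|D^2_{1,1}|² = |d^2_{1,1}(β)|² = (-0.393361)² = 0.154733 (the z-rotation phases have unit modulus)

P=0.1547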